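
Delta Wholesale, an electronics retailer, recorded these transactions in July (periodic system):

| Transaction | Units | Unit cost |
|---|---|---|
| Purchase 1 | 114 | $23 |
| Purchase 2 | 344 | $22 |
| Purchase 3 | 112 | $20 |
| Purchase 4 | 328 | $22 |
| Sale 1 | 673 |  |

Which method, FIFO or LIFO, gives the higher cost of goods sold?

FIFO COGS: 114 @ $23 + 344 @ $22 + 112 @ $20 + 103 @ $22 = $14,696
LIFO COGS: 328 @ $22 + 112 @ $20 + 233 @ $22 = $14,582

FIFO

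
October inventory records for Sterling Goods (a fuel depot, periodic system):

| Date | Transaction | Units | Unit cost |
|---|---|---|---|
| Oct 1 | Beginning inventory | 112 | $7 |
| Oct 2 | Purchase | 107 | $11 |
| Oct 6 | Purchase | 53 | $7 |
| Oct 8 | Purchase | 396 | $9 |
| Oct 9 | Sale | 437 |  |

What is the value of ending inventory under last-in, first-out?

Oct 9, 437 sold [LIFO — newest first]: 396 @ $9 + 41 @ $7 = $3,851
Ending inventory: 112 @ $7 + 107 @ $11 + 12 @ $7 = $2,045

Ending inventory = $2,045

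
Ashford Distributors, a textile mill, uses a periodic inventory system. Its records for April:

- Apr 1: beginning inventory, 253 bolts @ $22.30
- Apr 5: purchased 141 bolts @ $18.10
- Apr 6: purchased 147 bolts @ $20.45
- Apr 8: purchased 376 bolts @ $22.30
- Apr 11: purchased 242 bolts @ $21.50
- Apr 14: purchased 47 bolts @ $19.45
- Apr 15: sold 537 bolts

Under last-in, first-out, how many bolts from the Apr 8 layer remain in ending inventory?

Apr 15, 537 sold [LIFO — newest first]: 47 @ $19.45 + 242 @ $21.50 + 248 @ $22.30 = $11,647.55
Ending inventory: 253 @ $22.30 + 141 @ $18.10 + 147 @ $20.45 + 128 @ $22.30 = $14,054.55
Check: goods available $25,702.10 = COGS $11,647.55 + ending $14,054.55

128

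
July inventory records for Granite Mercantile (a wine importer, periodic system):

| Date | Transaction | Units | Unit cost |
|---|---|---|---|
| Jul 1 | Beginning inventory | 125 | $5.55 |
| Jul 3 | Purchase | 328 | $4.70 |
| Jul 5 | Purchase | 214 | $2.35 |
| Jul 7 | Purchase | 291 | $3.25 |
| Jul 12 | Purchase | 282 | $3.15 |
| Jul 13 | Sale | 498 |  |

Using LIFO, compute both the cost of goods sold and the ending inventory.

COGS = $1,590.30; ending inventory = $2,982.00

Jul 13, 498 sold [LIFO — newest first]: 282 @ $3.15 + 216 @ $3.25 = $1,590.30
Ending inventory: 125 @ $5.55 + 328 @ $4.70 + 214 @ $2.35 + 75 @ $3.25 = $2,982.00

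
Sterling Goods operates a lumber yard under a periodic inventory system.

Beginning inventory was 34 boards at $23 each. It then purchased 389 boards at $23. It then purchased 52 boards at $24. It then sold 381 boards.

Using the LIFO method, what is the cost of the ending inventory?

Sale 1 (381) [LIFO — newest first]: 52 @ $24 + 329 @ $23 = $8,815
Ending inventory: 34 @ $23 + 60 @ $23 = $2,162

Ending inventory = $2,162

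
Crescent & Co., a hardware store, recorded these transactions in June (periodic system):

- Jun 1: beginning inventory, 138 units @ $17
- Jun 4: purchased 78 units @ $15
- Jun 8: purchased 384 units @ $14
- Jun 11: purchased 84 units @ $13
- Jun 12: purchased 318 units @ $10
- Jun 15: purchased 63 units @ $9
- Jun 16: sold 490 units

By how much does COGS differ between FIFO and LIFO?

FIFO COGS: 138 @ $17 + 78 @ $15 + 274 @ $14 = $7,352
LIFO COGS: 63 @ $9 + 318 @ $10 + 84 @ $13 + 25 @ $14 = $5,189
Difference = |$7,352 − $5,189| = $2,163

$2,163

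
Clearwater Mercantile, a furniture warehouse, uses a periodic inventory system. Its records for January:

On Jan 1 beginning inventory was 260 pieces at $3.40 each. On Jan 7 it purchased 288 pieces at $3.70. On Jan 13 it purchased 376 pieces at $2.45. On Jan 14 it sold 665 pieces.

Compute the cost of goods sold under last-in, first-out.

COGS = $1,990.20

Jan 14, 665 sold [LIFO — newest first]: 376 @ $2.45 + 288 @ $3.70 + 1 @ $3.40 = $1,990.20
Ending inventory: 259 @ $3.40 = $880.60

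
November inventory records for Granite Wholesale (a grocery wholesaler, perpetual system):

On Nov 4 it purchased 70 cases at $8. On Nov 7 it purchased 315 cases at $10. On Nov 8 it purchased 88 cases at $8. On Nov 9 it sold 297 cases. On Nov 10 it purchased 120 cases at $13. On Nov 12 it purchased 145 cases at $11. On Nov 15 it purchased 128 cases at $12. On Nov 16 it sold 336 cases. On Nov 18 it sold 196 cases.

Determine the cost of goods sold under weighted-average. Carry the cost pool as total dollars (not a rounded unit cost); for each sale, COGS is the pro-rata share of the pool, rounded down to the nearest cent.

COGS = $8,693.15

After Nov 4: 70 on hand, pool $560.00 (≈ $8.0000 each)
After Nov 7: 385 on hand, pool $3,710.00 (≈ $9.6364 each)
After Nov 8: 473 on hand, pool $4,414.00 (≈ $9.3319 each)
Nov 9, sell 297: 297/473 × $4,414.00 → $2,771.58
After Nov 10: 296 on hand, pool $3,202.42 (≈ $10.8190 each)
After Nov 12: 441 on hand, pool $4,797.42 (≈ $10.8785 each)
After Nov 15: 569 on hand, pool $6,333.42 (≈ $11.1308 each)
Nov 16, sell 336: 336/569 × $6,333.42 → $3,739.94
Nov 18, sell 196: 196/233 × $2,593.48 → $2,181.63
Total COGS = $2,771.58 + $3,739.94 + $2,181.63 = $8,693.15
Ending inventory (cost pool remaining) = $411.85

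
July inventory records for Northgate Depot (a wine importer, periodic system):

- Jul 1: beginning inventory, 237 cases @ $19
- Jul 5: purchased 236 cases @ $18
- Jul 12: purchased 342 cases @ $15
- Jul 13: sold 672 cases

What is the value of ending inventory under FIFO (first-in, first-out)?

Ending inventory = $2,145

Jul 13, 672 sold [FIFO — oldest first]: 237 @ $19 + 236 @ $18 + 199 @ $15 = $11,736
Ending inventory: 143 @ $15 = $2,145
Check: goods available $13,881 = COGS $11,736 + ending $2,145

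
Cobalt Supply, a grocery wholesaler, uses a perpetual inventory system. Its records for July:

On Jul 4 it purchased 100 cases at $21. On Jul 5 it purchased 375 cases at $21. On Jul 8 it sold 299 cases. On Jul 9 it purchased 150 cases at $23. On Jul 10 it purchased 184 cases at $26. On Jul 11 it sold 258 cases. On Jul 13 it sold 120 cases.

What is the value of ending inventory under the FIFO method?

Ending inventory = $3,432

Jul 8, 299 sold [FIFO — oldest first]: 100 @ $21 + 199 @ $21 = $6,279
Jul 11, 258 sold [FIFO — oldest first]: 176 @ $21 + 82 @ $23 = $5,582
Jul 13, 120 sold [FIFO — oldest first]: 68 @ $23 + 52 @ $26 = $2,916
Total COGS = $6,279 + $5,582 + $2,916 = $14,777
Ending inventory: 132 @ $26 = $3,432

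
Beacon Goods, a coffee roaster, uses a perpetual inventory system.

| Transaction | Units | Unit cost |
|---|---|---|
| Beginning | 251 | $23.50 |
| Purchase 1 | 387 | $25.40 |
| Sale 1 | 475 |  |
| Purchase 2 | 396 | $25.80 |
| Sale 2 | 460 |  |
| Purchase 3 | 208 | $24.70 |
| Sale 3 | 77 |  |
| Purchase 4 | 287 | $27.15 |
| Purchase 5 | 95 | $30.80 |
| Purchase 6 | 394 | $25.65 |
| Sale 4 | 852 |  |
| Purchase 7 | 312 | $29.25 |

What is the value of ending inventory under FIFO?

Sale 1 (475) [FIFO — oldest first]: 251 @ $23.50 + 224 @ $25.40 = $11,588.10
Sale 2 (460) [FIFO — oldest first]: 163 @ $25.40 + 297 @ $25.80 = $11,802.80
Sale 3 (77) [FIFO — oldest first]: 77 @ $25.80 = $1,986.60
Sale 4 (852) [FIFO — oldest first]: 22 @ $25.80 + 208 @ $24.70 + 287 @ $27.15 + 95 @ $30.80 + 240 @ $25.65 = $22,579.25
Total COGS = $11,588.10 + $11,802.80 + $1,986.60 + $22,579.25 = $47,956.75
Ending inventory: 154 @ $25.65 + 312 @ $29.25 = $13,076.10
Check: goods available $61,032.85 = COGS $47,956.75 + ending $13,076.10

Ending inventory = $13,076.10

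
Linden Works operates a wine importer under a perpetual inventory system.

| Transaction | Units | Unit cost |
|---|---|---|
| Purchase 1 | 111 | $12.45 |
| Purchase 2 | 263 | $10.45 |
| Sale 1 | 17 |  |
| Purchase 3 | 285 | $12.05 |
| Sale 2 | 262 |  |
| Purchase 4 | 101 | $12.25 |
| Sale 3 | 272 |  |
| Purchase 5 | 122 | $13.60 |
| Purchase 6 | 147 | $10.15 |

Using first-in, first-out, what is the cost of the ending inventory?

Ending inventory = $5,689.90

Sale 1 (17) [FIFO — oldest first]: 17 @ $12.45 = $211.65
Sale 2 (262) [FIFO — oldest first]: 94 @ $12.45 + 168 @ $10.45 = $2,925.90
Sale 3 (272) [FIFO — oldest first]: 95 @ $10.45 + 177 @ $12.05 = $3,125.60
Total COGS = $211.65 + $2,925.90 + $3,125.60 = $6,263.15
Ending inventory: 108 @ $12.05 + 101 @ $12.25 + 122 @ $13.60 + 147 @ $10.15 = $5,689.90
Check: goods available $11,953.05 = COGS $6,263.15 + ending $5,689.90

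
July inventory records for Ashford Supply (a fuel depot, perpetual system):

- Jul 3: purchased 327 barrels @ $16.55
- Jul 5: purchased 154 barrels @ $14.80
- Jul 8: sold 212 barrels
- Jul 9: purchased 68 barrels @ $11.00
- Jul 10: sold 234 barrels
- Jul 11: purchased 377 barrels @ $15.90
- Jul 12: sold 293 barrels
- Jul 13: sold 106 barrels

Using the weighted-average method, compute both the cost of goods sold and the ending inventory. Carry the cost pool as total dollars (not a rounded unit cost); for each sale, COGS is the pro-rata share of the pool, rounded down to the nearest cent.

COGS = $13,161.39; ending inventory = $1,271.96

After Jul 3: 327 on hand, pool $5,411.85 (≈ $16.5500 each)
After Jul 5: 481 on hand, pool $7,691.05 (≈ $15.9897 each)
Jul 8, sell 212: 212/481 × $7,691.05 → $3,389.81
After Jul 9: 337 on hand, pool $5,049.24 (≈ $14.9829 each)
Jul 10, sell 234: 234/337 × $5,049.24 → $3,506.00
After Jul 11: 480 on hand, pool $7,537.54 (≈ $15.7032 each)
Jul 12, sell 293: 293/480 × $7,537.54 → $4,601.04
Jul 13, sell 106: 106/187 × $2,936.50 → $1,664.54
Total COGS = $3,389.81 + $3,506.00 + $4,601.04 + $1,664.54 = $13,161.39
Ending inventory (cost pool remaining) = $1,271.96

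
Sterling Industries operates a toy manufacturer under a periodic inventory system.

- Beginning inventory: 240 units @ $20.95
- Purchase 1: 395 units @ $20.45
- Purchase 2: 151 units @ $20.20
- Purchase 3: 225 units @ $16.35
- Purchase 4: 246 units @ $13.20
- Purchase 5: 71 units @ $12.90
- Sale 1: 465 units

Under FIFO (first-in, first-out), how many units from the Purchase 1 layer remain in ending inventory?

Sale 1 (465) [FIFO — oldest first]: 240 @ $20.95 + 225 @ $20.45 = $9,629.25
Ending inventory: 170 @ $20.45 + 151 @ $20.20 + 225 @ $16.35 + 246 @ $13.20 + 71 @ $12.90 = $14,368.55
Check: goods available $23,997.80 = COGS $9,629.25 + ending $14,368.55

170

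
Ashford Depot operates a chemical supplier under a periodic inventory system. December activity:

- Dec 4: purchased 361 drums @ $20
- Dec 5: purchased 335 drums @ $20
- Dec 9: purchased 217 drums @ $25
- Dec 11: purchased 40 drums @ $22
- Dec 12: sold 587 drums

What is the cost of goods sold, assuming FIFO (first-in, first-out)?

Dec 12, 587 sold [FIFO — oldest first]: 361 @ $20 + 226 @ $20 = $11,740
Ending inventory: 109 @ $20 + 217 @ $25 + 40 @ $22 = $8,485

COGS = $11,740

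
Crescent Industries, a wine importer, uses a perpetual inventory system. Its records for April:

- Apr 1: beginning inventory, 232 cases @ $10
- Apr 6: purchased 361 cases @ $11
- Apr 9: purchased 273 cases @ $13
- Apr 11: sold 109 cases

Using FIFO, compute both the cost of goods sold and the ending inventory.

COGS = $1,090; ending inventory = $8,750

Apr 11, 109 sold [FIFO — oldest first]: 109 @ $10 = $1,090
Ending inventory: 123 @ $10 + 361 @ $11 + 273 @ $13 = $8,750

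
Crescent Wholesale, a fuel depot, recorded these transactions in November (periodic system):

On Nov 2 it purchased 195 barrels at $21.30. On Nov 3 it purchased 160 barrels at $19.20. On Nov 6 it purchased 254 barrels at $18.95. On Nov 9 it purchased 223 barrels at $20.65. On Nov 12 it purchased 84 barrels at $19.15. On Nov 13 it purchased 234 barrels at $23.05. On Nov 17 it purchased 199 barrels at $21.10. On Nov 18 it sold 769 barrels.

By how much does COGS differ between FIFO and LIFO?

FIFO COGS: 195 @ $21.30 + 160 @ $19.20 + 254 @ $18.95 + 160 @ $20.65 = $15,342.80
LIFO COGS: 199 @ $21.10 + 234 @ $23.05 + 84 @ $19.15 + 223 @ $20.65 + 29 @ $18.95 = $16,355.70
Difference = |$15,342.80 − $16,355.70| = $1,012.90

$1,012.90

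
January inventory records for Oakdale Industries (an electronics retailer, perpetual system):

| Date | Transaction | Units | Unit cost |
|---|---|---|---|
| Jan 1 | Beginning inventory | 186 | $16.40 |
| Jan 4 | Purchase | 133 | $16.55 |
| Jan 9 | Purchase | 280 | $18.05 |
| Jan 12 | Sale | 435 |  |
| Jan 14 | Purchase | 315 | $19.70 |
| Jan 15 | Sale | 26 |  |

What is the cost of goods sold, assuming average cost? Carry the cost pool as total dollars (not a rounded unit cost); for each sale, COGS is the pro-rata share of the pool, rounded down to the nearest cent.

After Jan 1: 186 on hand, pool $3,050.40 (≈ $16.4000 each)
After Jan 4: 319 on hand, pool $5,251.55 (≈ $16.4625 each)
After Jan 9: 599 on hand, pool $10,305.55 (≈ $17.2046 each)
Jan 12, sell 435: 435/599 × $10,305.55 → $7,483.99
After Jan 14: 479 on hand, pool $9,027.06 (≈ $18.8456 each)
Jan 15, sell 26: 26/479 × $9,027.06 → $489.98
Total COGS = $7,483.99 + $489.98 = $7,973.97
Ending inventory (cost pool remaining) = $8,537.08

COGS = $7,973.97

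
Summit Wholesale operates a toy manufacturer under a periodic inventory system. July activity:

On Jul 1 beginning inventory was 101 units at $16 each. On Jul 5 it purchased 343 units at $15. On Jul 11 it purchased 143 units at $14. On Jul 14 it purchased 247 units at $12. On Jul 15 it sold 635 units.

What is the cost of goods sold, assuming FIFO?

COGS = $9,339

Jul 15, 635 sold [FIFO — oldest first]: 101 @ $16 + 343 @ $15 + 143 @ $14 + 48 @ $12 = $9,339
Ending inventory: 199 @ $12 = $2,388
Check: goods available $11,727 = COGS $9,339 + ending $2,388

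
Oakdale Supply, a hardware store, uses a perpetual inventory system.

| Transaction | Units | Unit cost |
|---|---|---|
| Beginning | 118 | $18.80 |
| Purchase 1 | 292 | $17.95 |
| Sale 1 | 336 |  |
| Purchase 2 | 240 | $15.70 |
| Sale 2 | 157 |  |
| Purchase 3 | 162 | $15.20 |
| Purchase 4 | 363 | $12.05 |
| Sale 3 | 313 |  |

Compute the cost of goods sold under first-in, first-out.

COGS = $13,599.00

Sale 1 (336) [FIFO — oldest first]: 118 @ $18.80 + 218 @ $17.95 = $6,131.50
Sale 2 (157) [FIFO — oldest first]: 74 @ $17.95 + 83 @ $15.70 = $2,631.40
Sale 3 (313) [FIFO — oldest first]: 157 @ $15.70 + 156 @ $15.20 = $4,836.10
Total COGS = $6,131.50 + $2,631.40 + $4,836.10 = $13,599.00
Ending inventory: 6 @ $15.20 + 363 @ $12.05 = $4,465.35
Check: goods available $18,064.35 = COGS $13,599.00 + ending $4,465.35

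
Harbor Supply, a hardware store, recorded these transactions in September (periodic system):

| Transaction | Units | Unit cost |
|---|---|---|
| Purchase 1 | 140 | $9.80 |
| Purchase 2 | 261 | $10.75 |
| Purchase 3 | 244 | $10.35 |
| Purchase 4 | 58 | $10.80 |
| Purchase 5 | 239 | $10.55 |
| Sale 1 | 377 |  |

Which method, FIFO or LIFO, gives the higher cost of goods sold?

LIFO

FIFO COGS: 140 @ $9.80 + 237 @ $10.75 = $3,919.75
LIFO COGS: 239 @ $10.55 + 58 @ $10.80 + 80 @ $10.35 = $3,975.85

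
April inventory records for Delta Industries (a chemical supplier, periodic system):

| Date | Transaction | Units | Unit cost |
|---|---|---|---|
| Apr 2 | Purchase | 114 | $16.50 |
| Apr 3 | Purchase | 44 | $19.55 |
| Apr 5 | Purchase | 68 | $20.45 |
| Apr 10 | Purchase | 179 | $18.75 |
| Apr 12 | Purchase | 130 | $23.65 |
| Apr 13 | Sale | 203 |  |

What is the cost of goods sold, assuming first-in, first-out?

Apr 13, 203 sold [FIFO — oldest first]: 114 @ $16.50 + 44 @ $19.55 + 45 @ $20.45 = $3,661.45
Ending inventory: 23 @ $20.45 + 179 @ $18.75 + 130 @ $23.65 = $6,901.10

COGS = $3,661.45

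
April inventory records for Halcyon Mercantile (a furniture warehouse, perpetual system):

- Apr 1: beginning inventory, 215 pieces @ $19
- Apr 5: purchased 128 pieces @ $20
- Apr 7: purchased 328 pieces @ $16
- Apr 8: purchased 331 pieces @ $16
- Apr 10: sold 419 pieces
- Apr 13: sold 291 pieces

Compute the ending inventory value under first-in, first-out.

Ending inventory = $4,672

Apr 10, 419 sold [FIFO — oldest first]: 215 @ $19 + 128 @ $20 + 76 @ $16 = $7,861
Apr 13, 291 sold [FIFO — oldest first]: 252 @ $16 + 39 @ $16 = $4,656
Total COGS = $7,861 + $4,656 = $12,517
Ending inventory: 292 @ $16 = $4,672
Check: goods available $17,189 = COGS $12,517 + ending $4,672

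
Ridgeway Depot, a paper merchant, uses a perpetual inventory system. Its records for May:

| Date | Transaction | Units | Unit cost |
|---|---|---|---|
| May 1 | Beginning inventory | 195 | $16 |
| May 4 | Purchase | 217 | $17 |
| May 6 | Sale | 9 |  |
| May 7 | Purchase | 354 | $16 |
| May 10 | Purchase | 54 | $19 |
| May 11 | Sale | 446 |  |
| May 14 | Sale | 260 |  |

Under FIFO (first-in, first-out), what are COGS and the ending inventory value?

May 6, 9 sold [FIFO — oldest first]: 9 @ $16 = $144
May 11, 446 sold [FIFO — oldest first]: 186 @ $16 + 217 @ $17 + 43 @ $16 = $7,353
May 14, 260 sold [FIFO — oldest first]: 260 @ $16 = $4,160
Total COGS = $144 + $7,353 + $4,160 = $11,657
Ending inventory: 51 @ $16 + 54 @ $19 = $1,842

COGS = $11,657; ending inventory = $1,842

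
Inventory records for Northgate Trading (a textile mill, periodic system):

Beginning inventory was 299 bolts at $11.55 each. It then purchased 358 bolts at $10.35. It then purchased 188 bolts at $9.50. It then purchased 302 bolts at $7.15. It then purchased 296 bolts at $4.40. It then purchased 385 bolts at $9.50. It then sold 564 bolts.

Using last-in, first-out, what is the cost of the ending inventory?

Sale 1 (564) [LIFO — newest first]: 385 @ $9.50 + 179 @ $4.40 = $4,445.10
Ending inventory: 299 @ $11.55 + 358 @ $10.35 + 188 @ $9.50 + 302 @ $7.15 + 117 @ $4.40 = $11,618.85
Check: goods available $16,063.95 = COGS $4,445.10 + ending $11,618.85

Ending inventory = $11,618.85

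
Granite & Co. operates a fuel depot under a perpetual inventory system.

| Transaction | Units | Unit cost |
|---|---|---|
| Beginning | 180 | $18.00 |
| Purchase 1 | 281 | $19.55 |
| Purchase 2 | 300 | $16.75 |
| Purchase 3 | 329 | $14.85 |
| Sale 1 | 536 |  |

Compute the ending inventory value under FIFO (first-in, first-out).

Ending inventory = $8,654.40

Sale 1 (536) [FIFO — oldest first]: 180 @ $18.00 + 281 @ $19.55 + 75 @ $16.75 = $9,989.80
Ending inventory: 225 @ $16.75 + 329 @ $14.85 = $8,654.40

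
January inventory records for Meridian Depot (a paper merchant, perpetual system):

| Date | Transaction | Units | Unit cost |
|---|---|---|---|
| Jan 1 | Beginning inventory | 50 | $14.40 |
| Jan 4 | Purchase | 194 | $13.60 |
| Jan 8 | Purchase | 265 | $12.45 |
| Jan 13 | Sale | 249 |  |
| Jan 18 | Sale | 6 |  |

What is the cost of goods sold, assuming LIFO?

COGS = $3,174.75

Jan 13, 249 sold [LIFO — newest first]: 249 @ $12.45 = $3,100.05
Jan 18, 6 sold [LIFO — newest first]: 6 @ $12.45 = $74.70
Total COGS = $3,100.05 + $74.70 = $3,174.75
Ending inventory: 50 @ $14.40 + 194 @ $13.60 + 10 @ $12.45 = $3,482.90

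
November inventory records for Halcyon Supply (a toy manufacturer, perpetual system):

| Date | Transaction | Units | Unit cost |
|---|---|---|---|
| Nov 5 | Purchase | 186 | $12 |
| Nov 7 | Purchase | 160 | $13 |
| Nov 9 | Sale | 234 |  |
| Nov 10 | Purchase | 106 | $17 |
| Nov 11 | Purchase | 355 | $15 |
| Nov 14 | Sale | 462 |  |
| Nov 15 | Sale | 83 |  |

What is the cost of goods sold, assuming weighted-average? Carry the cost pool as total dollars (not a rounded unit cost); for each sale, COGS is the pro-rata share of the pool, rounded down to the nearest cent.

After Nov 5: 186 on hand, pool $2,232.00 (≈ $12.0000 each)
After Nov 7: 346 on hand, pool $4,312.00 (≈ $12.4624 each)
Nov 9, sell 234: 234/346 × $4,312.00 → $2,916.20
After Nov 10: 218 on hand, pool $3,197.80 (≈ $14.6688 each)
After Nov 11: 573 on hand, pool $8,522.80 (≈ $14.8740 each)
Nov 14, sell 462: 462/573 × $8,522.80 → $6,871.78
Nov 15, sell 83: 83/111 × $1,651.02 → $1,234.54
Total COGS = $2,916.20 + $6,871.78 + $1,234.54 = $11,022.52
Ending inventory (cost pool remaining) = $416.48

COGS = $11,022.52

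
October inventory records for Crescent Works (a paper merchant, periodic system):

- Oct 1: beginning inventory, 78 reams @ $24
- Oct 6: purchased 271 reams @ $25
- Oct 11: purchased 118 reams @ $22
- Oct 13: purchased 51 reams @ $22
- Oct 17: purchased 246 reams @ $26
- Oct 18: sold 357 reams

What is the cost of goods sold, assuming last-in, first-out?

Oct 18, 357 sold [LIFO — newest first]: 246 @ $26 + 51 @ $22 + 60 @ $22 = $8,838
Ending inventory: 78 @ $24 + 271 @ $25 + 58 @ $22 = $9,923
Check: goods available $18,761 = COGS $8,838 + ending $9,923

COGS = $8,838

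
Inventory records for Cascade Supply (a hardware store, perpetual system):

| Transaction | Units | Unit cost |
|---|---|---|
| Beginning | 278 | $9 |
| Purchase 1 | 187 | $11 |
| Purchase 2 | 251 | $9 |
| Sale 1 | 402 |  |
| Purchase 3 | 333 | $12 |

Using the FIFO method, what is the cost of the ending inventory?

Sale 1 (402) [FIFO — oldest first]: 278 @ $9 + 124 @ $11 = $3,866
Ending inventory: 63 @ $11 + 251 @ $9 + 333 @ $12 = $6,948

Ending inventory = $6,948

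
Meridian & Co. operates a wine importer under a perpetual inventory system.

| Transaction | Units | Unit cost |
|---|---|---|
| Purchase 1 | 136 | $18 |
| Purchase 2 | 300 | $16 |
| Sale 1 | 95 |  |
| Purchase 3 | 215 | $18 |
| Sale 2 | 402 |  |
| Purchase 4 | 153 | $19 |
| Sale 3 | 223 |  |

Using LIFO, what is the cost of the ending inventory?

Sale 1 (95) [LIFO — newest first]: 95 @ $16 = $1,520
Sale 2 (402) [LIFO — newest first]: 215 @ $18 + 187 @ $16 = $6,862
Sale 3 (223) [LIFO — newest first]: 153 @ $19 + 18 @ $16 + 52 @ $18 = $4,131
Total COGS = $1,520 + $6,862 + $4,131 = $12,513
Ending inventory: 84 @ $18 = $1,512

Ending inventory = $1,512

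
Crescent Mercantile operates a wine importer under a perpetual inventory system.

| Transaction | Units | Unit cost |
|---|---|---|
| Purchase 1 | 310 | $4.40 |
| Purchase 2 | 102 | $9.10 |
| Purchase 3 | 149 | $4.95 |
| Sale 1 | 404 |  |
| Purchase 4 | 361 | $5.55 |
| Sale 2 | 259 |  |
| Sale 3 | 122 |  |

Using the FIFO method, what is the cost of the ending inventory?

Sale 1 (404) [FIFO — oldest first]: 310 @ $4.40 + 94 @ $9.10 = $2,219.40
Sale 2 (259) [FIFO — oldest first]: 8 @ $9.10 + 149 @ $4.95 + 102 @ $5.55 = $1,376.45
Sale 3 (122) [FIFO — oldest first]: 122 @ $5.55 = $677.10
Total COGS = $2,219.40 + $1,376.45 + $677.10 = $4,272.95
Ending inventory: 137 @ $5.55 = $760.35

Ending inventory = $760.35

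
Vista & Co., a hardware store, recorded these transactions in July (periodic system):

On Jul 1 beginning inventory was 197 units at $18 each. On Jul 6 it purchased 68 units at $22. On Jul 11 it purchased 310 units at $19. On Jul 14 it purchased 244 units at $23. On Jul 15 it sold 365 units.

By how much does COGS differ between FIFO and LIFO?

FIFO COGS: 197 @ $18 + 68 @ $22 + 100 @ $19 = $6,942
LIFO COGS: 244 @ $23 + 121 @ $19 = $7,911
Difference = |$6,942 − $7,911| = $969

$969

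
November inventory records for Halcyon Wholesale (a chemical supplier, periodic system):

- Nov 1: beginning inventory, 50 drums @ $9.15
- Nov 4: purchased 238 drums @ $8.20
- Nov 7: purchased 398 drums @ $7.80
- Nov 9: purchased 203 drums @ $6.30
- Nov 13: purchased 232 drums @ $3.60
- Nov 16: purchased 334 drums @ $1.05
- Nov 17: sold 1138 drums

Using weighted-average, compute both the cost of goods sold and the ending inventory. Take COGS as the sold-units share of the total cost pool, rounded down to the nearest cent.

Nov 17, sell 1138: 1138/1455 × $7,978.30 → $6,240.07
Ending inventory (cost pool remaining) = $1,738.23

COGS = $6,240.07; ending inventory = $1,738.23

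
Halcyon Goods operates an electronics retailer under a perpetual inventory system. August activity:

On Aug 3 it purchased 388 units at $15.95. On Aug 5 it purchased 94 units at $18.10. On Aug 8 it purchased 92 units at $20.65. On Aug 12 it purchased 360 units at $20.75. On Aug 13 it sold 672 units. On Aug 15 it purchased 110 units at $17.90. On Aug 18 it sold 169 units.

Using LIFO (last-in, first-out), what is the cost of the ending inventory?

Aug 13, 672 sold [LIFO — newest first]: 360 @ $20.75 + 92 @ $20.65 + 94 @ $18.10 + 126 @ $15.95 = $13,080.90
Aug 18, 169 sold [LIFO — newest first]: 110 @ $17.90 + 59 @ $15.95 = $2,910.05
Total COGS = $13,080.90 + $2,910.05 = $15,990.95
Ending inventory: 203 @ $15.95 = $3,237.85

Ending inventory = $3,237.85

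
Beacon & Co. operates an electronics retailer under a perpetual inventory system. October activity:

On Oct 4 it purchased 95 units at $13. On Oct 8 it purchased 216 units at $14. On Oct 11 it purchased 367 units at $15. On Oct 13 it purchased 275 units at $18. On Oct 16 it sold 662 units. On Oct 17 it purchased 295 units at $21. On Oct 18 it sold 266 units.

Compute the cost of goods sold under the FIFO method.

Oct 16, 662 sold [FIFO — oldest first]: 95 @ $13 + 216 @ $14 + 351 @ $15 = $9,524
Oct 18, 266 sold [FIFO — oldest first]: 16 @ $15 + 250 @ $18 = $4,740
Total COGS = $9,524 + $4,740 = $14,264
Ending inventory: 25 @ $18 + 295 @ $21 = $6,645
Check: goods available $20,909 = COGS $14,264 + ending $6,645

COGS = $14,264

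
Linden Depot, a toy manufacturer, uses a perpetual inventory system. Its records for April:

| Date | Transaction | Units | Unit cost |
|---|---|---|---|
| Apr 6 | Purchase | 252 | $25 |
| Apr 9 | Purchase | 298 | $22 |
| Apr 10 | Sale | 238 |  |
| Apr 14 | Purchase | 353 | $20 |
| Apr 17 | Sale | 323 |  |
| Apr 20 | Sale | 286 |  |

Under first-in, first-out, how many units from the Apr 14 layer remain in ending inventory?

56

Apr 10, 238 sold [FIFO — oldest first]: 238 @ $25 = $5,950
Apr 17, 323 sold [FIFO — oldest first]: 14 @ $25 + 298 @ $22 + 11 @ $20 = $7,126
Apr 20, 286 sold [FIFO — oldest first]: 286 @ $20 = $5,720
Total COGS = $5,950 + $7,126 + $5,720 = $18,796
Ending inventory: 56 @ $20 = $1,120
Check: goods available $19,916 = COGS $18,796 + ending $1,120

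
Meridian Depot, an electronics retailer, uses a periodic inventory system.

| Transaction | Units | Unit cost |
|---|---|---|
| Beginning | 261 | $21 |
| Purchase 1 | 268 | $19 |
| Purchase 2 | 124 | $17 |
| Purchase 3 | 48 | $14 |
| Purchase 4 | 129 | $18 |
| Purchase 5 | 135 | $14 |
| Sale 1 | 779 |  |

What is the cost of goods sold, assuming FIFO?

Sale 1 (779) [FIFO — oldest first]: 261 @ $21 + 268 @ $19 + 124 @ $17 + 48 @ $14 + 78 @ $18 = $14,757
Ending inventory: 51 @ $18 + 135 @ $14 = $2,808

COGS = $14,757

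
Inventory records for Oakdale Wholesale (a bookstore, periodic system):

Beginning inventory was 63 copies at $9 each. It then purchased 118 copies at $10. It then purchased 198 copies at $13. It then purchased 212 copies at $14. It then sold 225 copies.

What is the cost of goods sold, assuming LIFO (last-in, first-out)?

Sale 1 (225) [LIFO — newest first]: 212 @ $14 + 13 @ $13 = $3,137
Ending inventory: 63 @ $9 + 118 @ $10 + 185 @ $13 = $4,152

COGS = $3,137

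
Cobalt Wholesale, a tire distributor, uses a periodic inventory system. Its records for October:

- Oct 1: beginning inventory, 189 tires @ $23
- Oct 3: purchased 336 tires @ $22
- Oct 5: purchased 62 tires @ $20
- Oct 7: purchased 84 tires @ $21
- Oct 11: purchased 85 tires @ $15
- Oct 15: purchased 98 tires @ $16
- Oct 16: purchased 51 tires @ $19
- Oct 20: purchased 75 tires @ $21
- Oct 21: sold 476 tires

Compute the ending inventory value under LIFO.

Oct 21, 476 sold [LIFO — newest first]: 75 @ $21 + 51 @ $19 + 98 @ $16 + 85 @ $15 + 84 @ $21 + 62 @ $20 + 21 @ $22 = $8,853
Ending inventory: 189 @ $23 + 315 @ $22 = $11,277

Ending inventory = $11,277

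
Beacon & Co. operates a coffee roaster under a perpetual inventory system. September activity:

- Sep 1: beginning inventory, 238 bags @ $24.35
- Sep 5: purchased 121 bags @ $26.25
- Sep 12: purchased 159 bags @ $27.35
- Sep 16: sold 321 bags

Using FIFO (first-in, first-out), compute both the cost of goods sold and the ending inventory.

COGS = $7,974.05; ending inventory = $5,346.15

Sep 16, 321 sold [FIFO — oldest first]: 238 @ $24.35 + 83 @ $26.25 = $7,974.05
Ending inventory: 38 @ $26.25 + 159 @ $27.35 = $5,346.15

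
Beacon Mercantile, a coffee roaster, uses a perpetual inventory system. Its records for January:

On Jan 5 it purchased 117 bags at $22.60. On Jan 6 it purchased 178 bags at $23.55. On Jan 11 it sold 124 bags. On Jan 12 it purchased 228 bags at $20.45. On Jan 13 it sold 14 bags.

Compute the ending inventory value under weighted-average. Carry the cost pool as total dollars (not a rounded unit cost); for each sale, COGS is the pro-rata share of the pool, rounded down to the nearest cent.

Ending inventory = $8,322.60

After Jan 5: 117 on hand, pool $2,644.20 (≈ $22.6000 each)
After Jan 6: 295 on hand, pool $6,836.10 (≈ $23.1732 each)
Jan 11, sell 124: 124/295 × $6,836.10 → $2,873.47
After Jan 12: 399 on hand, pool $8,625.23 (≈ $21.6171 each)
Jan 13, sell 14: 14/399 × $8,625.23 → $302.63
Total COGS = $2,873.47 + $302.63 = $3,176.10
Ending inventory (cost pool remaining) = $8,322.60
Check: goods available $11,498.70 = COGS $3,176.10 + ending $8,322.60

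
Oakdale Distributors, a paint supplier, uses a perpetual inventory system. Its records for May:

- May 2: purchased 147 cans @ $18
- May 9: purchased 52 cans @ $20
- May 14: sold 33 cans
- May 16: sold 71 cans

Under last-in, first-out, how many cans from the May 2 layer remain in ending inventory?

95

May 14, 33 sold [LIFO — newest first]: 33 @ $20 = $660
May 16, 71 sold [LIFO — newest first]: 19 @ $20 + 52 @ $18 = $1,316
Total COGS = $660 + $1,316 = $1,976
Ending inventory: 95 @ $18 = $1,710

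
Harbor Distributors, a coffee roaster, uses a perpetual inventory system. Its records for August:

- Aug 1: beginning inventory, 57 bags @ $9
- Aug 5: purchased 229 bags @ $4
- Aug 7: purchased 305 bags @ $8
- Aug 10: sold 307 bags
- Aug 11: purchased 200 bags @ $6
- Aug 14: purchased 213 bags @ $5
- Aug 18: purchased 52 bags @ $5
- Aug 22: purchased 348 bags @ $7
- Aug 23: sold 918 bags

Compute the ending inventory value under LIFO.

Ending inventory = $1,001

Aug 10, 307 sold [LIFO — newest first]: 305 @ $8 + 2 @ $4 = $2,448
Aug 23, 918 sold [LIFO — newest first]: 348 @ $7 + 52 @ $5 + 213 @ $5 + 200 @ $6 + 105 @ $4 = $5,381
Total COGS = $2,448 + $5,381 = $7,829
Ending inventory: 57 @ $9 + 122 @ $4 = $1,001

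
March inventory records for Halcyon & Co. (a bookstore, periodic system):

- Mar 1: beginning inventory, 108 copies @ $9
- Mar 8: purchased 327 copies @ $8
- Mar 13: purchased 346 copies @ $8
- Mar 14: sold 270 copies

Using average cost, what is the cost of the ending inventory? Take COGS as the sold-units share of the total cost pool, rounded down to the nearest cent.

Ending inventory = $4,158.67

Mar 14, sell 270: 270/781 × $6,356.00 → $2,197.33
Ending inventory (cost pool remaining) = $4,158.67
Check: goods available $6,356.00 = COGS $2,197.33 + ending $4,158.67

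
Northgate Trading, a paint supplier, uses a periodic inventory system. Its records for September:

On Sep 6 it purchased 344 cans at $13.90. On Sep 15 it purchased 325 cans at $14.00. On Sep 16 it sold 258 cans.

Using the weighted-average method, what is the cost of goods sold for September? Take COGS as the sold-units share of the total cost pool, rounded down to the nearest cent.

COGS = $3,598.73

Sep 16, sell 258: 258/669 × $9,331.60 → $3,598.73
Ending inventory (cost pool remaining) = $5,732.87
Check: goods available $9,331.60 = COGS $3,598.73 + ending $5,732.87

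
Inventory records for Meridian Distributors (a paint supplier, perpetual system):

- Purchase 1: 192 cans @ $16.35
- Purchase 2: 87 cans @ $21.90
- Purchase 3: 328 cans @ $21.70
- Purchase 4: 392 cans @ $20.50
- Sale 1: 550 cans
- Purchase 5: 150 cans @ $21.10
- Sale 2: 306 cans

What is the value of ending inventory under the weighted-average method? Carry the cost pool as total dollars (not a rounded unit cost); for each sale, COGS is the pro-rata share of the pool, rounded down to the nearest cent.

Ending inventory = $5,988.67

After Purchase 1: 192 on hand, pool $3,139.20 (≈ $16.3500 each)
After Purchase 2: 279 on hand, pool $5,044.50 (≈ $18.0806 each)
After Purchase 3: 607 on hand, pool $12,162.10 (≈ $20.0364 each)
After Purchase 4: 999 on hand, pool $20,198.10 (≈ $20.2183 each)
Sale 1, sell 550: 550/999 × $20,198.10 → $11,120.07
After Purchase 5: 599 on hand, pool $12,243.03 (≈ $20.4391 each)
Sale 2, sell 306: 306/599 × $12,243.03 → $6,254.36
Total COGS = $11,120.07 + $6,254.36 = $17,374.43
Ending inventory (cost pool remaining) = $5,988.67
Check: goods available $23,363.10 = COGS $17,374.43 + ending $5,988.67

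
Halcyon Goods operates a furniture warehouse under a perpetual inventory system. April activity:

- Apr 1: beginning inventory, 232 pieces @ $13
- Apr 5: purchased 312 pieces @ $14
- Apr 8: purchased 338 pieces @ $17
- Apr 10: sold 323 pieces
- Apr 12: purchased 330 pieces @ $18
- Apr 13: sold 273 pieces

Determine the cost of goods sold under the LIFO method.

COGS = $10,405

Apr 10, 323 sold [LIFO — newest first]: 323 @ $17 = $5,491
Apr 13, 273 sold [LIFO — newest first]: 273 @ $18 = $4,914
Total COGS = $5,491 + $4,914 = $10,405
Ending inventory: 232 @ $13 + 312 @ $14 + 15 @ $17 + 57 @ $18 = $8,665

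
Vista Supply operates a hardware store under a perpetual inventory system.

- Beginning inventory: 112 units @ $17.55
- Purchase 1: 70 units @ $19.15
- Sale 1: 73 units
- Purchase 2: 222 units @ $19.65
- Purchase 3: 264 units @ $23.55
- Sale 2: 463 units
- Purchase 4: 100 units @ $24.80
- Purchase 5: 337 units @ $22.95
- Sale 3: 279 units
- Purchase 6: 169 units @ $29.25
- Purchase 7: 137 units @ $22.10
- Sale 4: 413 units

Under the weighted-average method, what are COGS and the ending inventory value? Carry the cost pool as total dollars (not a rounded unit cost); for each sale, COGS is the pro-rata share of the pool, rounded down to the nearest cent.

After Beginning: 112 on hand, pool $1,965.60 (≈ $17.5500 each)
After Purchase 1: 182 on hand, pool $3,306.10 (≈ $18.1654 each)
Sale 1, sell 73: 73/182 × $3,306.10 → $1,326.07
After Purchase 2: 331 on hand, pool $6,342.33 (≈ $19.1611 each)
After Purchase 3: 595 on hand, pool $12,559.53 (≈ $21.1085 each)
Sale 2, sell 463: 463/595 × $12,559.53 → $9,773.21
After Purchase 4: 232 on hand, pool $5,266.32 (≈ $22.6997 each)
After Purchase 5: 569 on hand, pool $13,000.47 (≈ $22.8479 each)
Sale 3, sell 279: 279/569 × $13,000.47 → $6,374.57
After Purchase 6: 459 on hand, pool $11,569.15 (≈ $25.2051 each)
After Purchase 7: 596 on hand, pool $14,596.85 (≈ $24.4914 each)
Sale 4, sell 413: 413/596 × $14,596.85 → $10,114.93
Total COGS = $1,326.07 + $9,773.21 + $6,374.57 + $10,114.93 = $27,588.78
Ending inventory (cost pool remaining) = $4,481.92
Check: goods available $32,070.70 = COGS $27,588.78 + ending $4,481.92

COGS = $27,588.78; ending inventory = $4,481.92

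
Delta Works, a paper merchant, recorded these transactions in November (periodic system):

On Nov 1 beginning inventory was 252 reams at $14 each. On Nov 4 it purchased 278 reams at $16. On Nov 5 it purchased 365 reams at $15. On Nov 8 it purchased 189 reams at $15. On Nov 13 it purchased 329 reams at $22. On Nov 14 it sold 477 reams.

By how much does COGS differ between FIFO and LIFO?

$2,330

FIFO COGS: 252 @ $14 + 225 @ $16 = $7,128
LIFO COGS: 329 @ $22 + 148 @ $15 = $9,458
Difference = |$7,128 − $9,458| = $2,330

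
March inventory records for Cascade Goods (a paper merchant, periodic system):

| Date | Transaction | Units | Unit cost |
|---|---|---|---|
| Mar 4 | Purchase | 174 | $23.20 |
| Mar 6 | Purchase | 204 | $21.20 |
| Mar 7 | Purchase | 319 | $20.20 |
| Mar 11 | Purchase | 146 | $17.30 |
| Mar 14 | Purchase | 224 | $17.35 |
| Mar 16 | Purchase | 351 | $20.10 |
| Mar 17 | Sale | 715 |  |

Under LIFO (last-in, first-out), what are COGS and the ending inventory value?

Mar 17, 715 sold [LIFO — newest first]: 351 @ $20.10 + 224 @ $17.35 + 140 @ $17.30 = $13,363.50
Ending inventory: 174 @ $23.20 + 204 @ $21.20 + 319 @ $20.20 + 6 @ $17.30 = $14,909.20

COGS = $13,363.50; ending inventory = $14,909.20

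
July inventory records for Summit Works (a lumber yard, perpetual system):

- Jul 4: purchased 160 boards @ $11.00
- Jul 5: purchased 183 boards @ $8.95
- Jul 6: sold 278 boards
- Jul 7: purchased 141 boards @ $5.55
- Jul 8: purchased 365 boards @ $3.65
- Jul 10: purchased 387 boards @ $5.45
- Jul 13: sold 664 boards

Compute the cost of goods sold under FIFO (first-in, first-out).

COGS = $6,019.50

Jul 6, 278 sold [FIFO — oldest first]: 160 @ $11.00 + 118 @ $8.95 = $2,816.10
Jul 13, 664 sold [FIFO — oldest first]: 65 @ $8.95 + 141 @ $5.55 + 365 @ $3.65 + 93 @ $5.45 = $3,203.40
Total COGS = $2,816.10 + $3,203.40 = $6,019.50
Ending inventory: 294 @ $5.45 = $1,602.30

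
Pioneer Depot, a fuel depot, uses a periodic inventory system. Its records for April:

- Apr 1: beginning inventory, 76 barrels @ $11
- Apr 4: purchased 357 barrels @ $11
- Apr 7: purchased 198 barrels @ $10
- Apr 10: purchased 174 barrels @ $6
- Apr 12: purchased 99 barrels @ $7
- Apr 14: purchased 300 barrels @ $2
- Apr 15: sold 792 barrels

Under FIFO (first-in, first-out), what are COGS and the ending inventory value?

Apr 15, 792 sold [FIFO — oldest first]: 76 @ $11 + 357 @ $11 + 198 @ $10 + 161 @ $6 = $7,709
Ending inventory: 13 @ $6 + 99 @ $7 + 300 @ $2 = $1,371
Check: goods available $9,080 = COGS $7,709 + ending $1,371

COGS = $7,709; ending inventory = $1,371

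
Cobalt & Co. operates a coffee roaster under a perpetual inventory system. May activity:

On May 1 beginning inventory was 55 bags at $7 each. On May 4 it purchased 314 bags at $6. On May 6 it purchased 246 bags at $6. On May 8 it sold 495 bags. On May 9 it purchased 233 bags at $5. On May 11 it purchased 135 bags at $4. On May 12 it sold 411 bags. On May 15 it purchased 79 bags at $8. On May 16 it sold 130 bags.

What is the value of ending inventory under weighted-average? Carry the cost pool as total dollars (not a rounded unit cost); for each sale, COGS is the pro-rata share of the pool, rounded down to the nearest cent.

After May 1: 55 on hand, pool $385.00 (≈ $7.0000 each)
After May 4: 369 on hand, pool $2,269.00 (≈ $6.1491 each)
After May 6: 615 on hand, pool $3,745.00 (≈ $6.0894 each)
May 8, sell 495: 495/615 × $3,745.00 → $3,014.26
After May 9: 353 on hand, pool $1,895.74 (≈ $5.3704 each)
After May 11: 488 on hand, pool $2,435.74 (≈ $4.9913 each)
May 12, sell 411: 411/488 × $2,435.74 → $2,051.41
After May 15: 156 on hand, pool $1,016.33 (≈ $6.5149 each)
May 16, sell 130: 130/156 × $1,016.33 → $846.94
Total COGS = $3,014.26 + $2,051.41 + $846.94 = $5,912.61
Ending inventory (cost pool remaining) = $169.39

Ending inventory = $169.39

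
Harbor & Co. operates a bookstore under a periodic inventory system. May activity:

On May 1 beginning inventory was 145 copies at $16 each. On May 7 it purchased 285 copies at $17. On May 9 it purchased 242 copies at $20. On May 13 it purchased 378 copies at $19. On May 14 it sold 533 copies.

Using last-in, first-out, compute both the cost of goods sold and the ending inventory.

May 14, 533 sold [LIFO — newest first]: 378 @ $19 + 155 @ $20 = $10,282
Ending inventory: 145 @ $16 + 285 @ $17 + 87 @ $20 = $8,905

COGS = $10,282; ending inventory = $8,905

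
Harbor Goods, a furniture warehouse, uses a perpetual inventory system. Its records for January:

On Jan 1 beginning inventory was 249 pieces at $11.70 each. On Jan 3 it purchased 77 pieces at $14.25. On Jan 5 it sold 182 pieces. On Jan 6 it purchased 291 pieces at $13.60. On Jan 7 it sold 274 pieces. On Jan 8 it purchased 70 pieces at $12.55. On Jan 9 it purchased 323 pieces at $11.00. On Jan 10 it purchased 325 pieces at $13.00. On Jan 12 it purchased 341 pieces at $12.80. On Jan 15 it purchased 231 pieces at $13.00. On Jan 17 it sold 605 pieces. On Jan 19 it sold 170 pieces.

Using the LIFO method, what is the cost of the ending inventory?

Ending inventory = $7,933.50

Jan 5, 182 sold [LIFO — newest first]: 77 @ $14.25 + 105 @ $11.70 = $2,325.75
Jan 7, 274 sold [LIFO — newest first]: 274 @ $13.60 = $3,726.40
Jan 17, 605 sold [LIFO — newest first]: 231 @ $13.00 + 341 @ $12.80 + 33 @ $13.00 = $7,796.80
Jan 19, 170 sold [LIFO — newest first]: 170 @ $13.00 = $2,210.00
Total COGS = $2,325.75 + $3,726.40 + $7,796.80 + $2,210.00 = $16,058.95
Ending inventory: 144 @ $11.70 + 17 @ $13.60 + 70 @ $12.55 + 323 @ $11.00 + 122 @ $13.00 = $7,933.50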